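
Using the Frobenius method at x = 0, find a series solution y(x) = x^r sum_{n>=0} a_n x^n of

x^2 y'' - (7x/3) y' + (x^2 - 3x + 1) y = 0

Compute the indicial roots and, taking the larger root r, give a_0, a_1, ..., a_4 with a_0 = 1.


Write in Frobenius form y'' + (p(x)/x) y' + (q(x)/x^2) y = 0:
  p(x) = -7/3,  q(x) = x^2 - 3x + 1.
Indicial equation: r(r-1) + (-7/3) r + (1) = 0 -> roots r_1 = 3, r_2 = 1/3.
Take r = r_1 = 3. Let y(x) = x^r sum_{n>=0} a_n x^n with a_0 = 1.
Substitute y = x^r sum a_n x^n and match x^{r+n}. The recurrence is
  D(n) a_n - 3 a_{n-1} + 1 a_{n-2} = 0,  where D(n) = (r+n)(r+n-1) + (-7/3)(r+n) + (1).
  a_n = [3 a_{n-1} - 1 a_{n-2}] / D(n).
Since the indicial polynomial factors as (r - r_1)(r - r_2), D(n) = (r_1 + n - r_1)(r_1 + n - r_2) = n(n + 8/3).
Evaluating step by step (a_0 = 1):
  n = 1: D(1) = 1(1 + 8/3) = 11/3; numerator = 3(1) = 3; a_1 = (3)/(11/3) = 9/11
  n = 2: D(2) = 2(2 + 8/3) = 28/3; numerator = 3(9/11) - 1(1) = 16/11; a_2 = (16/11)/(28/3) = 12/77
  n = 3: D(3) = 3(3 + 8/3) = 17; numerator = 3(12/77) - 1(9/11) = -27/77; a_3 = (-27/77)/(17) = -27/1309
  n = 4: D(4) = 4(4 + 8/3) = 80/3; numerator = 3(-27/1309) - 1(12/77) = -285/1309; a_4 = (-285/1309)/(80/3) = -171/20944

r = 3; a_0 = 1; a_1 = 9/11; a_2 = 12/77; a_3 = -27/1309; a_4 = -171/20944


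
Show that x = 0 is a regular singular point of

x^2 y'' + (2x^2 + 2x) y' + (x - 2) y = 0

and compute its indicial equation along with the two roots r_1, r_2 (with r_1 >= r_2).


Divide by x^2 to reach normal form y'' + P_1(x) y' + P_2(x) y = 0 with P_1(x) = 2 + 2/x and P_2(x) = 1/x - 2/x^2.
x = 0 is a singular point because the y'-coefficient 2 + 2/x has a pole at x = 0 and the y-coefficient 1/x - 2/x^2 has a pole at x = 0.
It is a regular singular point because x P_1(x) = p(x) = 2x + 2 and x^2 P_2(x) = q(x) = x - 2 are polynomials, hence analytic at x = 0.
p(0) = 2,  q(0) = -2.
Indicial equation: r(r-1) + p(0) r + q(0) = 0, i.e. r^2 + (p(0) - 1) r + q(0) = 0, i.e. r^2 + 1 r - 2 = 0.
Discriminant: (1)^2 - 4(-2) = 9, so r = (-1 ± 3)/2.
Solving: r_1 = 1, r_2 = -2.

indicial: r^2 + 1 r - 2 = 0; roots r_1 = 1, r_2 = -2


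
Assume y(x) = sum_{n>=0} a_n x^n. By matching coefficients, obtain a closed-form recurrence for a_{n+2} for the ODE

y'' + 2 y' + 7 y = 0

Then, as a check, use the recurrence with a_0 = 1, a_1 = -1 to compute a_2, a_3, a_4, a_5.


Substitute y = sum_n a_n x^n.
y''(x) has coefficient (n+2)(n+1) a_{n+2} at x^n;
2 y'(x) has coefficient 2 (n+1) a_{n+1} at x^n;
7 y(x) has coefficient 7 a_n at x^n.
Matching x^n: (n+2)(n+1) a_{n+2} + 2 (n+1) a_{n+1} + 7 a_n = 0.
Thus a_{n+2} = [-2 (n+1) a_{n+1} - 7 a_n] / ((n+1)(n+2)).

Check with a_0 = 1, a_1 = -1 (apply the recurrence for n = 0, 1, 2, 3): a_0 = 1, a_1 = -1, a_2 = -5/2, a_3 = 17/6, a_4 = 1/24, a_5 = -121/120.

a_(n+2) = [-2 (n+1) a_(n+1) - 7 a_n] / ((n+1)(n+2)); check: a_0 = 1, a_1 = -1, a_2 = -5/2, a_3 = 17/6, a_4 = 1/24, a_5 = -121/120


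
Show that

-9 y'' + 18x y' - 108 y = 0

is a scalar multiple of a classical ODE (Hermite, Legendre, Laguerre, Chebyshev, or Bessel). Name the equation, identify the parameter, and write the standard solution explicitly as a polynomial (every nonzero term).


All three coefficients share the factor -9; dividing through by -9 gives  y'' - 2x y' + 12 y = 0.
This matches the Hermite equation y'' - 2x y' + 2n y = 0 with 2n = 12, so n = 6; the polynomial solution is H_6(x).
With y = sum_k a_k x^k, matching x^k gives (k+2)(k+1) a_{k+2} = 2(k - n) a_k = 2(k - 6) a_k. The right side vanishes at k = 6, so the series with the parity of 6 terminates at degree 6.
Standard normalization: leading coefficient of H_n is 2^n, so a_6 = 2^6 = 64. Work downward with a_k = (k+1)(k+2) a_{k+2} / (2(k - n)):
  a_4 = (5)(6)(64) / (2(4 - 6)) = 1920/(-4) = -480
  a_2 = (3)(4)(-480) / (2(2 - 6)) = -5760/(-8) = 720
  a_0 = (1)(2)(720) / (2(0 - 6)) = 1440/(-12) = -120
Hence H_6(x) = 64 x^6 - 480 x^4 + 720 x^2 - 120.

H_6(x); series = 64 x^6 - 480 x^4 + 720 x^2 - 120


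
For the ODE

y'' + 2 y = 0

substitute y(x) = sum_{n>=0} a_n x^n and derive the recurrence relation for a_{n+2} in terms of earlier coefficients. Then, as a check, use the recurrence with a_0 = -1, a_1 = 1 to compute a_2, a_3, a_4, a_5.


Substitute y = sum_n a_n x^n into y'' + (const) y = 0.
y''(x) = sum_{n>=0} (n+2)(n+1) a_{n+2} x^n.
The ODE becomes sum_n [(n+2)(n+1) a_{n+2} + 2 a_n] x^n = 0.
Setting each coefficient to zero gives the recurrence:
  (n+2)(n+1) a_{n+2} + 2 a_n = 0,
  a_{n+2} = -2 / ((n+1)(n+2)) a_n.

Check with a_0 = -1, a_1 = 1 (apply the recurrence for n = 0, 1, 2, 3): a_0 = -1, a_1 = 1, a_2 = 1, a_3 = -1/3, a_4 = -1/6, a_5 = 1/30.

a_{n+2} = -2/((n+1)(n+2)) * a_n; check: a_0 = -1, a_1 = 1, a_2 = 1, a_3 = -1/3, a_4 = -1/6, a_5 = 1/30


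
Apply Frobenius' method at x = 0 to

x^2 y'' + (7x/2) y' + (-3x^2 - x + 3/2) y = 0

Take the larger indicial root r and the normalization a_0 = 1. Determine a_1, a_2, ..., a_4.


Write in Frobenius form y'' + (p(x)/x) y' + (q(x)/x^2) y = 0:
  p(x) = 7/2,  q(x) = -3x^2 - x + 3/2.
Indicial equation: r(r-1) + (7/2) r + (3/2) = 0 -> roots r_1 = -1, r_2 = -3/2.
Take r = r_1 = -1. Let y(x) = x^r sum_{n>=0} a_n x^n with a_0 = 1.
Substitute y = x^r sum a_n x^n and match x^{r+n}. The recurrence is
  D(n) a_n - 1 a_{n-1} - 3 a_{n-2} = 0,  where D(n) = (r+n)(r+n-1) + (7/2)(r+n) + (3/2).
  a_n = [1 a_{n-1} + 3 a_{n-2}] / D(n).
Since the indicial polynomial factors as (r - r_1)(r - r_2), D(n) = (r_1 + n - r_1)(r_1 + n - r_2) = n(n + 1/2).
Evaluating step by step (a_0 = 1):
  n = 1: D(1) = 1(1 + 1/2) = 3/2; numerator = 1(1) = 1; a_1 = (1)/(3/2) = 2/3
  n = 2: D(2) = 2(2 + 1/2) = 5; numerator = 1(2/3) + 3(1) = 11/3; a_2 = (11/3)/(5) = 11/15
  n = 3: D(3) = 3(3 + 1/2) = 21/2; numerator = 1(11/15) + 3(2/3) = 41/15; a_3 = (41/15)/(21/2) = 82/315
  n = 4: D(4) = 4(4 + 1/2) = 18; numerator = 1(82/315) + 3(11/15) = 155/63; a_4 = (155/63)/(18) = 155/1134

r = -1; a_0 = 1; a_1 = 2/3; a_2 = 11/15; a_3 = 82/315; a_4 = 155/1134


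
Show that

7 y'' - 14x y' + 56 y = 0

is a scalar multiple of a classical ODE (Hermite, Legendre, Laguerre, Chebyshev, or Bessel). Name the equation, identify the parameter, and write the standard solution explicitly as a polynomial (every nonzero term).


All three coefficients share the factor 7; dividing through by 7 gives  y'' - 2x y' + 8 y = 0.
This matches the Hermite equation y'' - 2x y' + 2n y = 0 with 2n = 8, so n = 4; the polynomial solution is H_4(x).
With y = sum_k a_k x^k, matching x^k gives (k+2)(k+1) a_{k+2} = 2(k - n) a_k = 2(k - 4) a_k. The right side vanishes at k = 4, so the series with the parity of 4 terminates at degree 4.
Standard normalization: leading coefficient of H_n is 2^n, so a_4 = 2^4 = 16. Work downward with a_k = (k+1)(k+2) a_{k+2} / (2(k - n)):
  a_2 = (3)(4)(16) / (2(2 - 4)) = 192/(-4) = -48
  a_0 = (1)(2)(-48) / (2(0 - 4)) = -96/(-8) = 12
Hence H_4(x) = 16 x^4 - 48 x^2 + 12.

H_4(x); series = 16 x^4 - 48 x^2 + 12


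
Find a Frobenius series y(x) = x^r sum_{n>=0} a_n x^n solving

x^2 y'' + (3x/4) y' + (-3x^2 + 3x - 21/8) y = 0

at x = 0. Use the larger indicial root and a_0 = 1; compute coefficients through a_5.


Write in Frobenius form y'' + (p(x)/x) y' + (q(x)/x^2) y = 0:
  p(x) = 3/4,  q(x) = -3x^2 + 3x - 21/8.
Indicial equation: r(r-1) + (3/4) r + (-21/8) = 0 -> roots r_1 = 7/4, r_2 = -3/2.
Take r = r_1 = 7/4. Let y(x) = x^r sum_{n>=0} a_n x^n with a_0 = 1.
Substitute y = x^r sum a_n x^n and match x^{r+n}. The recurrence is
  D(n) a_n + 3 a_{n-1} - 3 a_{n-2} = 0,  where D(n) = (r+n)(r+n-1) + (3/4)(r+n) + (-21/8).
  a_n = [-3 a_{n-1} + 3 a_{n-2}] / D(n).
Since the indicial polynomial factors as (r - r_1)(r - r_2), D(n) = (r_1 + n - r_1)(r_1 + n - r_2) = n(n + 13/4).
Evaluating step by step (a_0 = 1):
  n = 1: D(1) = 1(1 + 13/4) = 17/4; numerator = -3(1) = -3; a_1 = (-3)/(17/4) = -12/17
  n = 2: D(2) = 2(2 + 13/4) = 21/2; numerator = -3(-12/17) + 3(1) = 87/17; a_2 = (87/17)/(21/2) = 58/119
  n = 3: D(3) = 3(3 + 13/4) = 75/4; numerator = -3(58/119) + 3(-12/17) = -426/119; a_3 = (-426/119)/(75/4) = -568/2975
  n = 4: D(4) = 4(4 + 13/4) = 29; numerator = -3(-568/2975) + 3(58/119) = 6054/2975; a_4 = (6054/2975)/(29) = 6054/86275
  n = 5: D(5) = 5(5 + 13/4) = 165/4; numerator = -3(6054/86275) + 3(-568/2975) = -9654/12325; a_5 = (-9654/12325)/(165/4) = -12872/677875

r = 7/4; a_0 = 1; a_1 = -12/17; a_2 = 58/119; a_3 = -568/2975; a_4 = 6054/86275; a_5 = -12872/677875


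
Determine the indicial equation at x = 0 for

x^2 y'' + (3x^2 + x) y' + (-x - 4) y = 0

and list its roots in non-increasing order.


Divide by x^2 to reach normal form y'' + P_1(x) y' + P_2(x) y = 0 with P_1(x) = 3 + 1/x and P_2(x) = -1/x - 4/x^2.
x = 0 is a singular point because the y'-coefficient 3 + 1/x has a pole at x = 0 and the y-coefficient -1/x - 4/x^2 has a pole at x = 0.
It is a regular singular point because x P_1(x) = p(x) = 3x + 1 and x^2 P_2(x) = q(x) = -x - 4 are polynomials, hence analytic at x = 0.
p(0) = 1,  q(0) = -4.
Indicial equation: r(r-1) + p(0) r + q(0) = 0, i.e. r^2 + (p(0) - 1) r + q(0) = 0, i.e. r^2 - 4 = 0.
Discriminant: (0)^2 - 4(-4) = 16, so r = (0 ± 4)/2.
Solving: r_1 = 2, r_2 = -2.

indicial: r^2 - 4 = 0; roots r_1 = 2, r_2 = -2


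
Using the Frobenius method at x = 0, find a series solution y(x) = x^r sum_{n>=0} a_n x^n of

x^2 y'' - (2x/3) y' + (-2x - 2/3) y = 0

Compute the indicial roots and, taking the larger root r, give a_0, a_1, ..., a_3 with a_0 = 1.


Write in Frobenius form y'' + (p(x)/x) y' + (q(x)/x^2) y = 0:
  p(x) = -2/3,  q(x) = -2x - 2/3.
Indicial equation: r(r-1) + (-2/3) r + (-2/3) = 0 -> roots r_1 = 2, r_2 = -1/3.
Take r = r_1 = 2. Let y(x) = x^r sum_{n>=0} a_n x^n with a_0 = 1.
Substitute y = x^r sum a_n x^n and match x^{r+n}. The recurrence is
  D(n) a_n - 2 a_{n-1} = 0,  where D(n) = (r+n)(r+n-1) + (-2/3)(r+n) + (-2/3).
  a_n = 2 / D(n) * a_{n-1}.
Since the indicial polynomial factors as (r - r_1)(r - r_2), D(n) = (r_1 + n - r_1)(r_1 + n - r_2) = n(n + 7/3).
Evaluating step by step (a_0 = 1):
  n = 1: D(1) = 1(1 + 7/3) = 10/3; numerator = 2(1) = 2; a_1 = (2)/(10/3) = 3/5
  n = 2: D(2) = 2(2 + 7/3) = 26/3; numerator = 2(3/5) = 6/5; a_2 = (6/5)/(26/3) = 9/65
  n = 3: D(3) = 3(3 + 7/3) = 16; numerator = 2(9/65) = 18/65; a_3 = (18/65)/(16) = 9/520

r = 2; a_0 = 1; a_1 = 3/5; a_2 = 9/65; a_3 = 9/520


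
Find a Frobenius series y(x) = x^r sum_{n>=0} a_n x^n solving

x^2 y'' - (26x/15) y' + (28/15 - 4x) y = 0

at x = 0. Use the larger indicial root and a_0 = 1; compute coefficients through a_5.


Write in Frobenius form y'' + (p(x)/x) y' + (q(x)/x^2) y = 0:
  p(x) = -26/15,  q(x) = 28/15 - 4x.
Indicial equation: r(r-1) + (-26/15) r + (28/15) = 0 -> roots r_1 = 7/5, r_2 = 4/3.
Take r = r_1 = 7/5. Let y(x) = x^r sum_{n>=0} a_n x^n with a_0 = 1.
Substitute y = x^r sum a_n x^n and match x^{r+n}. The recurrence is
  D(n) a_n - 4 a_{n-1} = 0,  where D(n) = (r+n)(r+n-1) + (-26/15)(r+n) + (28/15).
  a_n = 4 / D(n) * a_{n-1}.
Since the indicial polynomial factors as (r - r_1)(r - r_2), D(n) = (r_1 + n - r_1)(r_1 + n - r_2) = n(n + 1/15).
Evaluating step by step (a_0 = 1):
  n = 1: D(1) = 1(1 + 1/15) = 16/15; numerator = 4(1) = 4; a_1 = (4)/(16/15) = 15/4
  n = 2: D(2) = 2(2 + 1/15) = 62/15; numerator = 4(15/4) = 15; a_2 = (15)/(62/15) = 225/62
  n = 3: D(3) = 3(3 + 1/15) = 46/5; numerator = 4(225/62) = 450/31; a_3 = (450/31)/(46/5) = 1125/713
  n = 4: D(4) = 4(4 + 1/15) = 244/15; numerator = 4(1125/713) = 4500/713; a_4 = (4500/713)/(244/15) = 16875/43493
  n = 5: D(5) = 5(5 + 1/15) = 76/3; numerator = 4(16875/43493) = 67500/43493; a_5 = (67500/43493)/(76/3) = 50625/826367

r = 7/5; a_0 = 1; a_1 = 15/4; a_2 = 225/62; a_3 = 1125/713; a_4 = 16875/43493; a_5 = 50625/826367


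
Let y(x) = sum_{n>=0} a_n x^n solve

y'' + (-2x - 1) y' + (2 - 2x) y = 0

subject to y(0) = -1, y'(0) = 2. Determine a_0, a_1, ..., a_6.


Ansatz: y(x) = sum_{n>=0} a_n x^n, so y'(x) = sum_{n>=1} n a_n x^(n-1) and y''(x) = sum_{n>=2} n(n-1) a_n x^(n-2).
Substitute into P(x) y'' + Q(x) y' + R(x) y = 0 with P(x) = 1, Q(x) = -2x - 1, R(x) = 2 - 2x, and match powers of x.
Initial conditions: a_0 = -1, a_1 = 2.
Setting the coefficient of each power of x to zero and solving order by order (substituting the coefficients already found):
  x^0: 2 a_2 - a_1 + 2 a_0 = 0  ->  2 a_2 = a_1 - 2 a_0 = 4  ->  a_2 = 2
  x^1: 6 a_3 - 2 a_2 - 2 a_0 = 0  ->  6 a_3 = 2 a_2 + 2 a_0 = 2  ->  a_3 = 1/3
  x^2: 12 a_4 - 3 a_3 - 2 a_2 - 2 a_1 = 0  ->  12 a_4 = 3 a_3 + 2 a_2 + 2 a_1 = 9  ->  a_4 = 3/4
  x^3: 20 a_5 - 4 a_4 - 4 a_3 - 2 a_2 = 0  ->  20 a_5 = 4 a_4 + 4 a_3 + 2 a_2 = 25/3  ->  a_5 = 5/12
  x^4: 30 a_6 - 5 a_5 - 6 a_4 - 2 a_3 = 0  ->  30 a_6 = 5 a_5 + 6 a_4 + 2 a_3 = 29/4  ->  a_6 = 29/120
Truncated series: y(x) = -1 + 2 x + 2 x^2 + (1/3) x^3 + (3/4) x^4 + (5/12) x^5 + (29/120) x^6 + O(x^7).

a_0 = -1; a_1 = 2; a_2 = 2; a_3 = 1/3; a_4 = 3/4; a_5 = 5/12; a_6 = 29/120


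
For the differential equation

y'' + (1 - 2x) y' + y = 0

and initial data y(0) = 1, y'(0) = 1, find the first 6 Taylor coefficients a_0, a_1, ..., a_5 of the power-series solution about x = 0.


Ansatz: y(x) = sum_{n>=0} a_n x^n, so y'(x) = sum_{n>=1} n a_n x^(n-1) and y''(x) = sum_{n>=2} n(n-1) a_n x^(n-2).
Substitute into P(x) y'' + Q(x) y' + R(x) y = 0 with P(x) = 1, Q(x) = 1 - 2x, R(x) = 1, and match powers of x.
Initial conditions: a_0 = 1, a_1 = 1.
Setting the coefficient of each power of x to zero and solving order by order (substituting the coefficients already found):
  x^0: 2 a_2 + a_1 + a_0 = 0  ->  2 a_2 = -a_1 - a_0 = -2  ->  a_2 = -1
  x^1: 6 a_3 + 2 a_2 - a_1 = 0  ->  6 a_3 = -2 a_2 + a_1 = 3  ->  a_3 = 1/2
  x^2: 12 a_4 + 3 a_3 - 3 a_2 = 0  ->  12 a_4 = -3 a_3 + 3 a_2 = -9/2  ->  a_4 = -3/8
  x^3: 20 a_5 + 4 a_4 - 5 a_3 = 0  ->  20 a_5 = -4 a_4 + 5 a_3 = 4  ->  a_5 = 1/5
Truncated series: y(x) = 1 + x - x^2 + (1/2) x^3 - (3/8) x^4 + (1/5) x^5 + O(x^6).

a_0 = 1; a_1 = 1; a_2 = -1; a_3 = 1/2; a_4 = -3/8; a_5 = 1/5


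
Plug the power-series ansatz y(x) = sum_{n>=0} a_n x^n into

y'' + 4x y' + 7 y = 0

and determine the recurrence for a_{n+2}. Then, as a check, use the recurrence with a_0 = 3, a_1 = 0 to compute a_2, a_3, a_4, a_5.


Substitute y = sum_n a_n x^n.
y''(x) has coefficient (n+2)(n+1) a_{n+2} at x^n;
4 x y'(x) has coefficient 4 n a_n at x^n (shift);
7 y(x) has coefficient 7 a_n at x^n.
Matching x^n: (n+2)(n+1) a_{n+2} + (4n + 7) a_n = 0.
Thus a_{n+2} = (-4n - 7) / ((n+1)(n+2)) * a_n.

Check with a_0 = 3, a_1 = 0 (apply the recurrence for n = 0, 1, 2, 3): a_0 = 3, a_1 = 0, a_2 = -21/2, a_3 = 0, a_4 = 105/8, a_5 = 0.

a_(n+2) = (-4n - 7) / ((n+1)(n+2)) * a_n; check: a_0 = 3, a_1 = 0, a_2 = -21/2, a_3 = 0, a_4 = 105/8, a_5 = 0


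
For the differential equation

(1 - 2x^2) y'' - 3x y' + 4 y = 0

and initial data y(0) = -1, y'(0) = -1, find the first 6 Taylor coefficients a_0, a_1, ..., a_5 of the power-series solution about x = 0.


Ansatz: y(x) = sum_{n>=0} a_n x^n, so y'(x) = sum_{n>=1} n a_n x^(n-1) and y''(x) = sum_{n>=2} n(n-1) a_n x^(n-2).
Substitute into P(x) y'' + Q(x) y' + R(x) y = 0 with P(x) = 1 - 2x^2, Q(x) = -3x, R(x) = 4, and match powers of x.
Initial conditions: a_0 = -1, a_1 = -1.
Setting the coefficient of each power of x to zero and solving order by order (substituting the coefficients already found):
  x^0: 2 a_2 + 4 a_0 = 0  ->  2 a_2 = -4 a_0 = 4  ->  a_2 = 2
  x^1: 6 a_3 + a_1 = 0  ->  6 a_3 = -a_1 = 1  ->  a_3 = 1/6
  x^2: 12 a_4 - 6 a_2 = 0  ->  12 a_4 = 6 a_2 = 12  ->  a_4 = 1
  x^3: 20 a_5 - 17 a_3 = 0  ->  20 a_5 = 17 a_3 = 17/6  ->  a_5 = 17/120
Truncated series: y(x) = -1 - x + 2 x^2 + (1/6) x^3 + x^4 + (17/120) x^5 + O(x^6).

a_0 = -1; a_1 = -1; a_2 = 2; a_3 = 1/6; a_4 = 1; a_5 = 17/120


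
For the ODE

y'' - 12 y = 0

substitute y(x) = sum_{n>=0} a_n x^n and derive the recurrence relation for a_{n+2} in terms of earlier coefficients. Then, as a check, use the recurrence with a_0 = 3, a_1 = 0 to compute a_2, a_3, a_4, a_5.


Substitute y = sum_n a_n x^n into y'' + (const) y = 0.
y''(x) = sum_{n>=0} (n+2)(n+1) a_{n+2} x^n.
The ODE becomes sum_n [(n+2)(n+1) a_{n+2} - 12 a_n] x^n = 0.
Setting each coefficient to zero gives the recurrence:
  (n+2)(n+1) a_{n+2} - 12 a_n = 0,
  a_{n+2} = 12 / ((n+1)(n+2)) a_n.

Check with a_0 = 3, a_1 = 0 (apply the recurrence for n = 0, 1, 2, 3): a_0 = 3, a_1 = 0, a_2 = 18, a_3 = 0, a_4 = 18, a_5 = 0.

a_{n+2} = 12/((n+1)(n+2)) * a_n; check: a_0 = 3, a_1 = 0, a_2 = 18, a_3 = 0, a_4 = 18, a_5 = 0


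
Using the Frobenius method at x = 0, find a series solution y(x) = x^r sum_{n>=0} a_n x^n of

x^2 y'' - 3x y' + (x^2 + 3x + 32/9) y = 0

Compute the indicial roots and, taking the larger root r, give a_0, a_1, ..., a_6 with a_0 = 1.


Write in Frobenius form y'' + (p(x)/x) y' + (q(x)/x^2) y = 0:
  p(x) = -3,  q(x) = x^2 + 3x + 32/9.
Indicial equation: r(r-1) + (-3) r + (32/9) = 0 -> roots r_1 = 8/3, r_2 = 4/3.
Take r = r_1 = 8/3. Let y(x) = x^r sum_{n>=0} a_n x^n with a_0 = 1.
Substitute y = x^r sum a_n x^n and match x^{r+n}. The recurrence is
  D(n) a_n + 3 a_{n-1} + 1 a_{n-2} = 0,  where D(n) = (r+n)(r+n-1) + (-3)(r+n) + (32/9).
  a_n = [-3 a_{n-1} - 1 a_{n-2}] / D(n).
Since the indicial polynomial factors as (r - r_1)(r - r_2), D(n) = (r_1 + n - r_1)(r_1 + n - r_2) = n(n + 4/3).
Evaluating step by step (a_0 = 1):
  n = 1: D(1) = 1(1 + 4/3) = 7/3; numerator = -3(1) = -3; a_1 = (-3)/(7/3) = -9/7
  n = 2: D(2) = 2(2 + 4/3) = 20/3; numerator = -3(-9/7) - 1(1) = 20/7; a_2 = (20/7)/(20/3) = 3/7
  n = 3: D(3) = 3(3 + 4/3) = 13; numerator = -3(3/7) - 1(-9/7) = 0; a_3 = (0)/(13) = 0
  n = 4: D(4) = 4(4 + 4/3) = 64/3; numerator = -3(0) - 1(3/7) = -3/7; a_4 = (-3/7)/(64/3) = -9/448
  n = 5: D(5) = 5(5 + 4/3) = 95/3; numerator = -3(-9/448) - 1(0) = 27/448; a_5 = (27/448)/(95/3) = 81/42560
  n = 6: D(6) = 6(6 + 4/3) = 44; numerator = -3(81/42560) - 1(-9/448) = 153/10640; a_6 = (153/10640)/(44) = 153/468160

r = 8/3; a_0 = 1; a_1 = -9/7; a_2 = 3/7; a_3 = 0; a_4 = -9/448; a_5 = 81/42560; a_6 = 153/468160


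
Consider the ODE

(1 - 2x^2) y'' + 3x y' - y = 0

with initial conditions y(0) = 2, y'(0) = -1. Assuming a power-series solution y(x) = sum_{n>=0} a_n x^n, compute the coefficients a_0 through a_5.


Ansatz: y(x) = sum_{n>=0} a_n x^n, so y'(x) = sum_{n>=1} n a_n x^(n-1) and y''(x) = sum_{n>=2} n(n-1) a_n x^(n-2).
Substitute into P(x) y'' + Q(x) y' + R(x) y = 0 with P(x) = 1 - 2x^2, Q(x) = 3x, R(x) = -1, and match powers of x.
Initial conditions: a_0 = 2, a_1 = -1.
Setting the coefficient of each power of x to zero and solving order by order (substituting the coefficients already found):
  x^0: 2 a_2 - a_0 = 0  ->  2 a_2 = a_0 = 2  ->  a_2 = 1
  x^1: 6 a_3 + 2 a_1 = 0  ->  6 a_3 = -2 a_1 = 2  ->  a_3 = 1/3
  x^2: 12 a_4 + a_2 = 0  ->  12 a_4 = -a_2 = -1  ->  a_4 = -1/12
  x^3: 20 a_5 - 4 a_3 = 0  ->  20 a_5 = 4 a_3 = 4/3  ->  a_5 = 1/15
Truncated series: y(x) = 2 - x + x^2 + (1/3) x^3 - (1/12) x^4 + (1/15) x^5 + O(x^6).

a_0 = 2; a_1 = -1; a_2 = 1; a_3 = 1/3; a_4 = -1/12; a_5 = 1/15


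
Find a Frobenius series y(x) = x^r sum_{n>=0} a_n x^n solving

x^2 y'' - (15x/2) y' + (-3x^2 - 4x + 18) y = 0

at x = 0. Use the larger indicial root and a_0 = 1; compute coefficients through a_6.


Write in Frobenius form y'' + (p(x)/x) y' + (q(x)/x^2) y = 0:
  p(x) = -15/2,  q(x) = -3x^2 - 4x + 18.
Indicial equation: r(r-1) + (-15/2) r + (18) = 0 -> roots r_1 = 9/2, r_2 = 4.
Take r = r_1 = 9/2. Let y(x) = x^r sum_{n>=0} a_n x^n with a_0 = 1.
Substitute y = x^r sum a_n x^n and match x^{r+n}. The recurrence is
  D(n) a_n - 4 a_{n-1} - 3 a_{n-2} = 0,  where D(n) = (r+n)(r+n-1) + (-15/2)(r+n) + (18).
  a_n = [4 a_{n-1} + 3 a_{n-2}] / D(n).
Since the indicial polynomial factors as (r - r_1)(r - r_2), D(n) = (r_1 + n - r_1)(r_1 + n - r_2) = n(n + 1/2).
Evaluating step by step (a_0 = 1):
  n = 1: D(1) = 1(1 + 1/2) = 3/2; numerator = 4(1) = 4; a_1 = (4)/(3/2) = 8/3
  n = 2: D(2) = 2(2 + 1/2) = 5; numerator = 4(8/3) + 3(1) = 41/3; a_2 = (41/3)/(5) = 41/15
  n = 3: D(3) = 3(3 + 1/2) = 21/2; numerator = 4(41/15) + 3(8/3) = 284/15; a_3 = (284/15)/(21/2) = 568/315
  n = 4: D(4) = 4(4 + 1/2) = 18; numerator = 4(568/315) + 3(41/15) = 971/63; a_4 = (971/63)/(18) = 971/1134
  n = 5: D(5) = 5(5 + 1/2) = 55/2; numerator = 4(971/1134) + 3(568/315) = 3578/405; a_5 = (3578/405)/(55/2) = 7156/22275
  n = 6: D(6) = 6(6 + 1/2) = 39; numerator = 4(7156/22275) + 3(971/1134) = 1201811/311850; a_6 = (1201811/311850)/(39) = 92447/935550

r = 9/2; a_0 = 1; a_1 = 8/3; a_2 = 41/15; a_3 = 568/315; a_4 = 971/1134; a_5 = 7156/22275; a_6 = 92447/935550


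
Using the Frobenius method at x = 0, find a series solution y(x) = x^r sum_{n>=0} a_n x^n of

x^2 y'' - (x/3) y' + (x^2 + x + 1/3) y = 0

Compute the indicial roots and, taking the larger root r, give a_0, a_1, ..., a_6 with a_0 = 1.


Write in Frobenius form y'' + (p(x)/x) y' + (q(x)/x^2) y = 0:
  p(x) = -1/3,  q(x) = x^2 + x + 1/3.
Indicial equation: r(r-1) + (-1/3) r + (1/3) = 0 -> roots r_1 = 1, r_2 = 1/3.
Take r = r_1 = 1. Let y(x) = x^r sum_{n>=0} a_n x^n with a_0 = 1.
Substitute y = x^r sum a_n x^n and match x^{r+n}. The recurrence is
  D(n) a_n + 1 a_{n-1} + 1 a_{n-2} = 0,  where D(n) = (r+n)(r+n-1) + (-1/3)(r+n) + (1/3).
  a_n = [-1 a_{n-1} - 1 a_{n-2}] / D(n).
Since the indicial polynomial factors as (r - r_1)(r - r_2), D(n) = (r_1 + n - r_1)(r_1 + n - r_2) = n(n + 2/3).
Evaluating step by step (a_0 = 1):
  n = 1: D(1) = 1(1 + 2/3) = 5/3; numerator = -1(1) = -1; a_1 = (-1)/(5/3) = -3/5
  n = 2: D(2) = 2(2 + 2/3) = 16/3; numerator = -1(-3/5) - 1(1) = -2/5; a_2 = (-2/5)/(16/3) = -3/40
  n = 3: D(3) = 3(3 + 2/3) = 11; numerator = -1(-3/40) - 1(-3/5) = 27/40; a_3 = (27/40)/(11) = 27/440
  n = 4: D(4) = 4(4 + 2/3) = 56/3; numerator = -1(27/440) - 1(-3/40) = 3/220; a_4 = (3/220)/(56/3) = 9/12320
  n = 5: D(5) = 5(5 + 2/3) = 85/3; numerator = -1(9/12320) - 1(27/440) = -153/2464; a_5 = (-153/2464)/(85/3) = -27/12320
  n = 6: D(6) = 6(6 + 2/3) = 40; numerator = -1(-27/12320) - 1(9/12320) = 9/6160; a_6 = (9/6160)/(40) = 9/246400

r = 1; a_0 = 1; a_1 = -3/5; a_2 = -3/40; a_3 = 27/440; a_4 = 9/12320; a_5 = -27/12320; a_6 = 9/246400


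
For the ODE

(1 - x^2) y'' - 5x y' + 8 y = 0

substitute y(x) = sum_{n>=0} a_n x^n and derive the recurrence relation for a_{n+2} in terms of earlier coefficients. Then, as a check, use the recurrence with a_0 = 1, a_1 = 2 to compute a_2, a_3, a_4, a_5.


Substitute y = sum_n a_n x^n.
(1 - 1 x^2) y'' contributes (n+2)(n+1) a_{n+2} - n(n-1) a_n at x^n.
-5 x y'(x) contributes -5 n a_n at x^n.
8 y(x) contributes 8 a_n at x^n.
Matching x^n: (n+2)(n+1) a_{n+2} + (-n(n-1) - 5 n + 8) a_n = 0.
Thus a_{n+2} = (n(n-1) + 5 n - 8) / ((n+1)(n+2)) * a_n.

Check with a_0 = 1, a_1 = 2 (apply the recurrence for n = 0, 1, 2, 3): a_0 = 1, a_1 = 2, a_2 = -4, a_3 = -1, a_4 = -4/3, a_5 = -13/20.

a_(n+2) = (n(n-1) + 5 n - 8) / ((n+1)(n+2)) * a_n; check: a_0 = 1, a_1 = 2, a_2 = -4, a_3 = -1, a_4 = -4/3, a_5 = -13/20


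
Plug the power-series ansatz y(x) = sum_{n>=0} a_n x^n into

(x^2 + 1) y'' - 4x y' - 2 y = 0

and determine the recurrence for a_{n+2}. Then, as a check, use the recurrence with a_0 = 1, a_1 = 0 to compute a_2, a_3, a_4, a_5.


Substitute y = sum_n a_n x^n.
(1 + 1 x^2) y'' contributes (n+2)(n+1) a_{n+2} + n(n-1) a_n at x^n.
-4 x y'(x) contributes -4 n a_n at x^n.
-2 y(x) contributes -2 a_n at x^n.
Matching x^n: (n+2)(n+1) a_{n+2} + (n(n-1) - 4 n - 2) a_n = 0.
Thus a_{n+2} = (-n(n-1) + 4 n + 2) / ((n+1)(n+2)) * a_n.

Check with a_0 = 1, a_1 = 0 (apply the recurrence for n = 0, 1, 2, 3): a_0 = 1, a_1 = 0, a_2 = 1, a_3 = 0, a_4 = 2/3, a_5 = 0.

a_(n+2) = (-n(n-1) + 4 n + 2) / ((n+1)(n+2)) * a_n; check: a_0 = 1, a_1 = 0, a_2 = 1, a_3 = 0, a_4 = 2/3, a_5 = 0


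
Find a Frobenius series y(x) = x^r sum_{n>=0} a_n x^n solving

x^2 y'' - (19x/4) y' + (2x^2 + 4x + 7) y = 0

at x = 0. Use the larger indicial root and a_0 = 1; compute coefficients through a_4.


Write in Frobenius form y'' + (p(x)/x) y' + (q(x)/x^2) y = 0:
  p(x) = -19/4,  q(x) = 2x^2 + 4x + 7.
Indicial equation: r(r-1) + (-19/4) r + (7) = 0 -> roots r_1 = 4, r_2 = 7/4.
Take r = r_1 = 4. Let y(x) = x^r sum_{n>=0} a_n x^n with a_0 = 1.
Substitute y = x^r sum a_n x^n and match x^{r+n}. The recurrence is
  D(n) a_n + 4 a_{n-1} + 2 a_{n-2} = 0,  where D(n) = (r+n)(r+n-1) + (-19/4)(r+n) + (7).
  a_n = [-4 a_{n-1} - 2 a_{n-2}] / D(n).
Since the indicial polynomial factors as (r - r_1)(r - r_2), D(n) = (r_1 + n - r_1)(r_1 + n - r_2) = n(n + 9/4).
Evaluating step by step (a_0 = 1):
  n = 1: D(1) = 1(1 + 9/4) = 13/4; numerator = -4(1) = -4; a_1 = (-4)/(13/4) = -16/13
  n = 2: D(2) = 2(2 + 9/4) = 17/2; numerator = -4(-16/13) - 2(1) = 38/13; a_2 = (38/13)/(17/2) = 76/221
  n = 3: D(3) = 3(3 + 9/4) = 63/4; numerator = -4(76/221) - 2(-16/13) = 240/221; a_3 = (240/221)/(63/4) = 320/4641
  n = 4: D(4) = 4(4 + 9/4) = 25; numerator = -4(320/4641) - 2(76/221) = -344/357; a_4 = (-344/357)/(25) = -344/8925

r = 4; a_0 = 1; a_1 = -16/13; a_2 = 76/221; a_3 = 320/4641; a_4 = -344/8925


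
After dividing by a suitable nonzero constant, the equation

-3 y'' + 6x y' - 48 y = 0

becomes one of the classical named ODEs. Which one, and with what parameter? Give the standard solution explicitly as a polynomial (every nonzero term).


All three coefficients share the factor -3; dividing through by -3 gives  y'' - 2x y' + 16 y = 0.
This matches the Hermite equation y'' - 2x y' + 2n y = 0 with 2n = 16, so n = 8; the polynomial solution is H_8(x).
With y = sum_k a_k x^k, matching x^k gives (k+2)(k+1) a_{k+2} = 2(k - n) a_k = 2(k - 8) a_k. The right side vanishes at k = 8, so the series with the parity of 8 terminates at degree 8.
Standard normalization: leading coefficient of H_n is 2^n, so a_8 = 2^8 = 256. Work downward with a_k = (k+1)(k+2) a_{k+2} / (2(k - n)):
  a_6 = (7)(8)(256) / (2(6 - 8)) = 14336/(-4) = -3584
  a_4 = (5)(6)(-3584) / (2(4 - 8)) = -107520/(-8) = 13440
  a_2 = (3)(4)(13440) / (2(2 - 8)) = 161280/(-12) = -13440
  a_0 = (1)(2)(-13440) / (2(0 - 8)) = -26880/(-16) = 1680
Hence H_8(x) = 256 x^8 - 3584 x^6 + 13440 x^4 - 13440 x^2 + 1680.

H_8(x); series = 256 x^8 - 3584 x^6 + 13440 x^4 - 13440 x^2 + 1680


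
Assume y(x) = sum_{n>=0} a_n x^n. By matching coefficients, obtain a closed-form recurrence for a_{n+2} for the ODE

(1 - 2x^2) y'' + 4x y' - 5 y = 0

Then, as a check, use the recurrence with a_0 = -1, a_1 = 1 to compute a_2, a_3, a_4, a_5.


Substitute y = sum_n a_n x^n.
(1 - 2 x^2) y'' contributes (n+2)(n+1) a_{n+2} - 2 n(n-1) a_n at x^n.
4 x y'(x) contributes 4 n a_n at x^n.
-5 y(x) contributes -5 a_n at x^n.
Matching x^n: (n+2)(n+1) a_{n+2} + (-2 n(n-1) + 4 n - 5) a_n = 0.
Thus a_{n+2} = (2 n(n-1) - 4 n + 5) / ((n+1)(n+2)) * a_n.

Check with a_0 = -1, a_1 = 1 (apply the recurrence for n = 0, 1, 2, 3): a_0 = -1, a_1 = 1, a_2 = -5/2, a_3 = 1/6, a_4 = -5/24, a_5 = 1/24.

a_(n+2) = (2 n(n-1) - 4 n + 5) / ((n+1)(n+2)) * a_n; check: a_0 = -1, a_1 = 1, a_2 = -5/2, a_3 = 1/6, a_4 = -5/24, a_5 = 1/24


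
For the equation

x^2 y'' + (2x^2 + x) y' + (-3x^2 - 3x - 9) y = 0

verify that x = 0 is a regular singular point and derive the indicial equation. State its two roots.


Divide by x^2 to reach normal form y'' + P_1(x) y' + P_2(x) y = 0 with P_1(x) = 2 + 1/x and P_2(x) = -3 - 3/x - 9/x^2.
x = 0 is a singular point because the y'-coefficient 2 + 1/x has a pole at x = 0 and the y-coefficient -3 - 3/x - 9/x^2 has a pole at x = 0.
It is a regular singular point because x P_1(x) = p(x) = 2x + 1 and x^2 P_2(x) = q(x) = -3x^2 - 3x - 9 are polynomials, hence analytic at x = 0.
p(0) = 1,  q(0) = -9.
Indicial equation: r(r-1) + p(0) r + q(0) = 0, i.e. r^2 + (p(0) - 1) r + q(0) = 0, i.e. r^2 - 9 = 0.
Discriminant: (0)^2 - 4(-9) = 36, so r = (0 ± 6)/2.
Solving: r_1 = 3, r_2 = -3.

indicial: r^2 - 9 = 0; roots r_1 = 3, r_2 = -3


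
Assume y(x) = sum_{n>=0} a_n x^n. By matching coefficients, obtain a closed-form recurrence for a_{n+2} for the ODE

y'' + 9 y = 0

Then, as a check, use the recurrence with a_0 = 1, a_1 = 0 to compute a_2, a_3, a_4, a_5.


Substitute y = sum_n a_n x^n into y'' + (const) y = 0.
y''(x) = sum_{n>=0} (n+2)(n+1) a_{n+2} x^n.
The ODE becomes sum_n [(n+2)(n+1) a_{n+2} + 9 a_n] x^n = 0.
Setting each coefficient to zero gives the recurrence:
  (n+2)(n+1) a_{n+2} + 9 a_n = 0,
  a_{n+2} = -9 / ((n+1)(n+2)) a_n.

Check with a_0 = 1, a_1 = 0 (apply the recurrence for n = 0, 1, 2, 3): a_0 = 1, a_1 = 0, a_2 = -9/2, a_3 = 0, a_4 = 27/8, a_5 = 0.

a_{n+2} = -9/((n+1)(n+2)) * a_n; check: a_0 = 1, a_1 = 0, a_2 = -9/2, a_3 = 0, a_4 = 27/8, a_5 = 0


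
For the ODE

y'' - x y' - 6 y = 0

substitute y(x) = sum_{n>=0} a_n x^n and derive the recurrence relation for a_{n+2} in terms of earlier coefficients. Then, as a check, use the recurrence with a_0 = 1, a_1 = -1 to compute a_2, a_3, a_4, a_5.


Substitute y = sum_n a_n x^n.
y''(x) has coefficient (n+2)(n+1) a_{n+2} at x^n;
-x y'(x) has coefficient -n a_n at x^n (shift);
-6 y(x) has coefficient -6 a_n at x^n.
Matching x^n: (n+2)(n+1) a_{n+2} + (-n - 6) a_n = 0.
Thus a_{n+2} = (n + 6) / ((n+1)(n+2)) * a_n.

Check with a_0 = 1, a_1 = -1 (apply the recurrence for n = 0, 1, 2, 3): a_0 = 1, a_1 = -1, a_2 = 3, a_3 = -7/6, a_4 = 2, a_5 = -21/40.

a_(n+2) = (n + 6) / ((n+1)(n+2)) * a_n; check: a_0 = 1, a_1 = -1, a_2 = 3, a_3 = -7/6, a_4 = 2, a_5 = -21/40


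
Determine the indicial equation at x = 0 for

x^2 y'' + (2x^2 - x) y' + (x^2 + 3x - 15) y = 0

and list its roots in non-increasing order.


Divide by x^2 to reach normal form y'' + P_1(x) y' + P_2(x) y = 0 with P_1(x) = 2 - 1/x and P_2(x) = 1 + 3/x - 15/x^2.
x = 0 is a singular point because the y'-coefficient 2 - 1/x has a pole at x = 0 and the y-coefficient 1 + 3/x - 15/x^2 has a pole at x = 0.
It is a regular singular point because x P_1(x) = p(x) = 2x - 1 and x^2 P_2(x) = q(x) = x^2 + 3x - 15 are polynomials, hence analytic at x = 0.
p(0) = -1,  q(0) = -15.
Indicial equation: r(r-1) + p(0) r + q(0) = 0, i.e. r^2 + (p(0) - 1) r + q(0) = 0, i.e. r^2 - 2 r - 15 = 0.
Discriminant: (-2)^2 - 4(-15) = 64, so r = (2 ± 8)/2.
Solving: r_1 = 5, r_2 = -3.

indicial: r^2 - 2 r - 15 = 0; roots r_1 = 5, r_2 = -3


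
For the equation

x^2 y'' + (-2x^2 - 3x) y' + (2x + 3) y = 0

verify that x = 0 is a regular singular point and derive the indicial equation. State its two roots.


Divide by x^2 to reach normal form y'' + P_1(x) y' + P_2(x) y = 0 with P_1(x) = -2 - 3/x and P_2(x) = 2/x + 3/x^2.
x = 0 is a singular point because the y'-coefficient -2 - 3/x has a pole at x = 0 and the y-coefficient 2/x + 3/x^2 has a pole at x = 0.
It is a regular singular point because x P_1(x) = p(x) = -2x - 3 and x^2 P_2(x) = q(x) = 2x + 3 are polynomials, hence analytic at x = 0.
p(0) = -3,  q(0) = 3.
Indicial equation: r(r-1) + p(0) r + q(0) = 0, i.e. r^2 + (p(0) - 1) r + q(0) = 0, i.e. r^2 - 4 r + 3 = 0.
Discriminant: (-4)^2 - 4(3) = 4, so r = (4 ± 2)/2.
Solving: r_1 = 3, r_2 = 1.

indicial: r^2 - 4 r + 3 = 0; roots r_1 = 3, r_2 = 1


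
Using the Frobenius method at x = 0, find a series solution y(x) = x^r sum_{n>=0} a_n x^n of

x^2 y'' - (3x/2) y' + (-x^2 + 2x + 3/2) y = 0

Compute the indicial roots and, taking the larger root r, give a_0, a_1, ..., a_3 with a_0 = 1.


Write in Frobenius form y'' + (p(x)/x) y' + (q(x)/x^2) y = 0:
  p(x) = -3/2,  q(x) = -x^2 + 2x + 3/2.
Indicial equation: r(r-1) + (-3/2) r + (3/2) = 0 -> roots r_1 = 3/2, r_2 = 1.
Take r = r_1 = 3/2. Let y(x) = x^r sum_{n>=0} a_n x^n with a_0 = 1.
Substitute y = x^r sum a_n x^n and match x^{r+n}. The recurrence is
  D(n) a_n + 2 a_{n-1} - 1 a_{n-2} = 0,  where D(n) = (r+n)(r+n-1) + (-3/2)(r+n) + (3/2).
  a_n = [-2 a_{n-1} + 1 a_{n-2}] / D(n).
Since the indicial polynomial factors as (r - r_1)(r - r_2), D(n) = (r_1 + n - r_1)(r_1 + n - r_2) = n(n + 1/2).
Evaluating step by step (a_0 = 1):
  n = 1: D(1) = 1(1 + 1/2) = 3/2; numerator = -2(1) = -2; a_1 = (-2)/(3/2) = -4/3
  n = 2: D(2) = 2(2 + 1/2) = 5; numerator = -2(-4/3) + 1(1) = 11/3; a_2 = (11/3)/(5) = 11/15
  n = 3: D(3) = 3(3 + 1/2) = 21/2; numerator = -2(11/15) + 1(-4/3) = -14/5; a_3 = (-14/5)/(21/2) = -4/15

r = 3/2; a_0 = 1; a_1 = -4/3; a_2 = 11/15; a_3 = -4/15


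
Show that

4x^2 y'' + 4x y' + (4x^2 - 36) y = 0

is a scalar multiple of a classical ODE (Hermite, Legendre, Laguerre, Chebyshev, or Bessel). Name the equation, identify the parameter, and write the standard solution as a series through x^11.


All three coefficients share the factor 4; dividing through by 4 gives  x^2 y'' + x y' + (x^2 - 9) y = 0.
This matches the Bessel equation x^2 y'' + x y' + (x^2 - nu^2) y = 0 with nu^2 = 9, so nu = 3; the solution bounded at x = 0 is J_3(x).
Frobenius at x = 0: indicial roots ±nu; for r = nu the recurrence k(k + 2nu) c_k = -c_{k-2} gives the standard series J_nu(x) = sum_{k>=0} (-1)^k / (k! (k+nu)!) (x/2)^(2k+nu). Evaluate the first 5 terms:
  k = 0: (-1)^0 / (0! * 3! * 2^3) x^3 = 1/(1*6*8) x^3 = (1/48) x^3
  k = 1: (-1)^1 / (1! * 4! * 2^5) x^5 = -1/(1*24*32) x^5 = (-1/768) x^5
  k = 2: (-1)^2 / (2! * 5! * 2^7) x^7 = 1/(2*120*128) x^7 = (1/30720) x^7
  k = 3: (-1)^3 / (3! * 6! * 2^9) x^9 = -1/(6*720*512) x^9 = (-1/2211840) x^9
  k = 4: (-1)^4 / (4! * 7! * 2^11) x^11 = 1/(24*5040*2048) x^11 = (1/247726080) x^11
Hence J_3(x) = x^11/247726080 - x^9/2211840 + x^7/30720 - x^5/768 + x^3/48 + ....

J_3(x); series = x^11/247726080 - x^9/2211840 + x^7/30720 - x^5/768 + x^3/48


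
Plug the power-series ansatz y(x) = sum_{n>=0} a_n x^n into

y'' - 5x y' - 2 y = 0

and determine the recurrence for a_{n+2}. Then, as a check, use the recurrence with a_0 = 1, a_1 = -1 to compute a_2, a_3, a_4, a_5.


Substitute y = sum_n a_n x^n.
y''(x) has coefficient (n+2)(n+1) a_{n+2} at x^n;
-5 x y'(x) has coefficient -5 n a_n at x^n (shift);
-2 y(x) has coefficient -2 a_n at x^n.
Matching x^n: (n+2)(n+1) a_{n+2} + (-5n - 2) a_n = 0.
Thus a_{n+2} = (5n + 2) / ((n+1)(n+2)) * a_n.

Check with a_0 = 1, a_1 = -1 (apply the recurrence for n = 0, 1, 2, 3): a_0 = 1, a_1 = -1, a_2 = 1, a_3 = -7/6, a_4 = 1, a_5 = -119/120.

a_(n+2) = (5n + 2) / ((n+1)(n+2)) * a_n; check: a_0 = 1, a_1 = -1, a_2 = 1, a_3 = -7/6, a_4 = 1, a_5 = -119/120


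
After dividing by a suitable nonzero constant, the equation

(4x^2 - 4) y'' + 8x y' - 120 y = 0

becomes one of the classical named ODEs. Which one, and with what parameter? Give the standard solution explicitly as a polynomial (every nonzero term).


All three coefficients share the factor -4; dividing through by -4 gives  (1 - x^2) y'' - 2x y' + 30 y = 0.
This matches the Legendre equation (1 - x^2) y'' - 2x y' + n(n+1) y = 0 (note the -2x y' term) with n(n+1) = 30, so n = 5; the polynomial solution is P_5(x).
With y = sum_k a_k x^k, matching x^k gives (k+2)(k+1) a_{k+2} = [k(k+1) - n(n+1)] a_k = (k - 5)(k + 6) a_k. The right side vanishes at k = 5, so the series with the parity of 5 terminates at degree 5.
Standard normalization (P_n(1) = 1): leading coefficient (2n)!/(2^n (n!)^2) = 3628800/(32*14400) = 63/8, so a_5 = 63/8. Work downward with a_k = (k+1)(k+2) a_{k+2} / ((k - 5)(k + 6)):
  a_3 = (4)(5)(63/8) / ((3 - 5)(3 + 6)) = (315/2)/(-18) = -35/4
  a_1 = (2)(3)(-35/4) / ((1 - 5)(1 + 6)) = (-105/2)/(-28) = 15/8
Hence P_5(x) = 63 x^5/8 - 35 x^3/4 + 15 x/8.

P_5(x); series = 63 x^5/8 - 35 x^3/4 + 15 x/8


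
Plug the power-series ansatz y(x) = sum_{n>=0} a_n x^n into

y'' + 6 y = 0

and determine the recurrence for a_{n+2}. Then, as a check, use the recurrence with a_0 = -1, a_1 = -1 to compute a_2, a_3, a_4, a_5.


Substitute y = sum_n a_n x^n into y'' + (const) y = 0.
y''(x) = sum_{n>=0} (n+2)(n+1) a_{n+2} x^n.
The ODE becomes sum_n [(n+2)(n+1) a_{n+2} + 6 a_n] x^n = 0.
Setting each coefficient to zero gives the recurrence:
  (n+2)(n+1) a_{n+2} + 6 a_n = 0,
  a_{n+2} = -6 / ((n+1)(n+2)) a_n.

Check with a_0 = -1, a_1 = -1 (apply the recurrence for n = 0, 1, 2, 3): a_0 = -1, a_1 = -1, a_2 = 3, a_3 = 1, a_4 = -3/2, a_5 = -3/10.

a_{n+2} = -6/((n+1)(n+2)) * a_n; check: a_0 = -1, a_1 = -1, a_2 = 3, a_3 = 1, a_4 = -3/2, a_5 = -3/10


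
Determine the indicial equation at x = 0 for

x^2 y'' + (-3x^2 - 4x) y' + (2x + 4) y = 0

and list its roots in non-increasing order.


Divide by x^2 to reach normal form y'' + P_1(x) y' + P_2(x) y = 0 with P_1(x) = -3 - 4/x and P_2(x) = 2/x + 4/x^2.
x = 0 is a singular point because the y'-coefficient -3 - 4/x has a pole at x = 0 and the y-coefficient 2/x + 4/x^2 has a pole at x = 0.
It is a regular singular point because x P_1(x) = p(x) = -3x - 4 and x^2 P_2(x) = q(x) = 2x + 4 are polynomials, hence analytic at x = 0.
p(0) = -4,  q(0) = 4.
Indicial equation: r(r-1) + p(0) r + q(0) = 0, i.e. r^2 + (p(0) - 1) r + q(0) = 0, i.e. r^2 - 5 r + 4 = 0.
Discriminant: (-5)^2 - 4(4) = 9, so r = (5 ± 3)/2.
Solving: r_1 = 4, r_2 = 1.

indicial: r^2 - 5 r + 4 = 0; roots r_1 = 4, r_2 = 1


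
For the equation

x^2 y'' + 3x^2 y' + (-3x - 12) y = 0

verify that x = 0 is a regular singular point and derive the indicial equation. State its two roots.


Divide by x^2 to reach normal form y'' + P_1(x) y' + P_2(x) y = 0 with P_1(x) = 3 and P_2(x) = -3/x - 12/x^2.
x = 0 is a singular point because the y-coefficient -3/x - 12/x^2 has a pole at x = 0.
It is a regular singular point because x P_1(x) = p(x) = 3x and x^2 P_2(x) = q(x) = -3x - 12 are polynomials, hence analytic at x = 0.
p(0) = 0,  q(0) = -12.
Indicial equation: r(r-1) + p(0) r + q(0) = 0, i.e. r^2 + (p(0) - 1) r + q(0) = 0, i.e. r^2 - 1 r - 12 = 0.
Discriminant: (-1)^2 - 4(-12) = 49, so r = (1 ± 7)/2.
Solving: r_1 = 4, r_2 = -3.

indicial: r^2 - 1 r - 12 = 0; roots r_1 = 4, r_2 = -3


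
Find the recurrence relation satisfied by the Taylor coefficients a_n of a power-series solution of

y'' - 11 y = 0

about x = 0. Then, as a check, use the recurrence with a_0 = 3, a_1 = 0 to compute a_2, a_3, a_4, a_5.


Substitute y = sum_n a_n x^n into y'' + (const) y = 0.
y''(x) = sum_{n>=0} (n+2)(n+1) a_{n+2} x^n.
The ODE becomes sum_n [(n+2)(n+1) a_{n+2} - 11 a_n] x^n = 0.
Setting each coefficient to zero gives the recurrence:
  (n+2)(n+1) a_{n+2} - 11 a_n = 0,
  a_{n+2} = 11 / ((n+1)(n+2)) a_n.

Check with a_0 = 3, a_1 = 0 (apply the recurrence for n = 0, 1, 2, 3): a_0 = 3, a_1 = 0, a_2 = 33/2, a_3 = 0, a_4 = 121/8, a_5 = 0.

a_{n+2} = 11/((n+1)(n+2)) * a_n; check: a_0 = 3, a_1 = 0, a_2 = 33/2, a_3 = 0, a_4 = 121/8, a_5 = 0


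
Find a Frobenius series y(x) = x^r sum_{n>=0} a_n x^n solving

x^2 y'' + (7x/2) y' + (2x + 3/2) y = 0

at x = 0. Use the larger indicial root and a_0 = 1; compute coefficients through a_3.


Write in Frobenius form y'' + (p(x)/x) y' + (q(x)/x^2) y = 0:
  p(x) = 7/2,  q(x) = 2x + 3/2.
Indicial equation: r(r-1) + (7/2) r + (3/2) = 0 -> roots r_1 = -1, r_2 = -3/2.
Take r = r_1 = -1. Let y(x) = x^r sum_{n>=0} a_n x^n with a_0 = 1.
Substitute y = x^r sum a_n x^n and match x^{r+n}. The recurrence is
  D(n) a_n + 2 a_{n-1} = 0,  where D(n) = (r+n)(r+n-1) + (7/2)(r+n) + (3/2).
  a_n = -2 / D(n) * a_{n-1}.
Since the indicial polynomial factors as (r - r_1)(r - r_2), D(n) = (r_1 + n - r_1)(r_1 + n - r_2) = n(n + 1/2).
Evaluating step by step (a_0 = 1):
  n = 1: D(1) = 1(1 + 1/2) = 3/2; numerator = -2(1) = -2; a_1 = (-2)/(3/2) = -4/3
  n = 2: D(2) = 2(2 + 1/2) = 5; numerator = -2(-4/3) = 8/3; a_2 = (8/3)/(5) = 8/15
  n = 3: D(3) = 3(3 + 1/2) = 21/2; numerator = -2(8/15) = -16/15; a_3 = (-16/15)/(21/2) = -32/315

r = -1; a_0 = 1; a_1 = -4/3; a_2 = 8/15; a_3 = -32/315


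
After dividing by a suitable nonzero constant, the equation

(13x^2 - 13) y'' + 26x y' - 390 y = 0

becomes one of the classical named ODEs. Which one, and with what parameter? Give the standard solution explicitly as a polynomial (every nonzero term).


All three coefficients share the factor -13; dividing through by -13 gives  (1 - x^2) y'' - 2x y' + 30 y = 0.
This matches the Legendre equation (1 - x^2) y'' - 2x y' + n(n+1) y = 0 (note the -2x y' term) with n(n+1) = 30, so n = 5; the polynomial solution is P_5(x).
With y = sum_k a_k x^k, matching x^k gives (k+2)(k+1) a_{k+2} = [k(k+1) - n(n+1)] a_k = (k - 5)(k + 6) a_k. The right side vanishes at k = 5, so the series with the parity of 5 terminates at degree 5.
Standard normalization (P_n(1) = 1): leading coefficient (2n)!/(2^n (n!)^2) = 3628800/(32*14400) = 63/8, so a_5 = 63/8. Work downward with a_k = (k+1)(k+2) a_{k+2} / ((k - 5)(k + 6)):
  a_3 = (4)(5)(63/8) / ((3 - 5)(3 + 6)) = (315/2)/(-18) = -35/4
  a_1 = (2)(3)(-35/4) / ((1 - 5)(1 + 6)) = (-105/2)/(-28) = 15/8
Hence P_5(x) = 63 x^5/8 - 35 x^3/4 + 15 x/8.

P_5(x); series = 63 x^5/8 - 35 x^3/4 + 15 x/8


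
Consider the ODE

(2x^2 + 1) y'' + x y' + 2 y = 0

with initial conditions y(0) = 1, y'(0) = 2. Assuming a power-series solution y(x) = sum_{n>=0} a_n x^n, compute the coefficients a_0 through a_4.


Ansatz: y(x) = sum_{n>=0} a_n x^n, so y'(x) = sum_{n>=1} n a_n x^(n-1) and y''(x) = sum_{n>=2} n(n-1) a_n x^(n-2).
Substitute into P(x) y'' + Q(x) y' + R(x) y = 0 with P(x) = 2x^2 + 1, Q(x) = x, R(x) = 2, and match powers of x.
Initial conditions: a_0 = 1, a_1 = 2.
Setting the coefficient of each power of x to zero and solving order by order (substituting the coefficients already found):
  x^0: 2 a_2 + 2 a_0 = 0  ->  2 a_2 = -2 a_0 = -2  ->  a_2 = -1
  x^1: 6 a_3 + 3 a_1 = 0  ->  6 a_3 = -3 a_1 = -6  ->  a_3 = -1
  x^2: 12 a_4 + 8 a_2 = 0  ->  12 a_4 = -8 a_2 = 8  ->  a_4 = 2/3
Truncated series: y(x) = 1 + 2 x - x^2 - x^3 + (2/3) x^4 + O(x^5).

a_0 = 1; a_1 = 2; a_2 = -1; a_3 = -1; a_4 = 2/3
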